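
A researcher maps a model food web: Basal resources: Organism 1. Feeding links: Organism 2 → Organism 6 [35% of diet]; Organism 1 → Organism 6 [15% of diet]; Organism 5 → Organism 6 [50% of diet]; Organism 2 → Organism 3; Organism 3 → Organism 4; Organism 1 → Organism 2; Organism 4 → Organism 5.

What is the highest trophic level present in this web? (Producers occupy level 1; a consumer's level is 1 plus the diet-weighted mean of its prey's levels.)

5

Organism 2: 1 + 1 = 2
Organism 3: 1 + 2 = 3
Organism 4: 1 + 3 = 4
Organism 5: 1 + 4 = 5
Organism 6: 1 + (0.5×5 + 0.35×2 + 0.15×1) = 4.35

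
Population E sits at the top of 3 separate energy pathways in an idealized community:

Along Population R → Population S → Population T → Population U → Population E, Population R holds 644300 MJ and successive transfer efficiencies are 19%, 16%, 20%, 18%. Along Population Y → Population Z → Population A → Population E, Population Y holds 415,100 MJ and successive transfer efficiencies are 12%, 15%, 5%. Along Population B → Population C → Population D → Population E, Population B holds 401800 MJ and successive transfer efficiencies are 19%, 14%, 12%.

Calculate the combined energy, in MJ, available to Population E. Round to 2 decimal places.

Via Population R: 644300 × 0.19 × 0.16 × 0.2 × 0.18 = 705.12192 MJ
Via Population Y: 415100 × 0.12 × 0.15 × 0.05 = 373.59 MJ
Via Population B: 401800 × 0.19 × 0.14 × 0.12 = 1282.5456 MJ
Total at Population E: 705.12192 + 373.59 + 1282.5456 = 2361.25752 MJ

2361.26 MJ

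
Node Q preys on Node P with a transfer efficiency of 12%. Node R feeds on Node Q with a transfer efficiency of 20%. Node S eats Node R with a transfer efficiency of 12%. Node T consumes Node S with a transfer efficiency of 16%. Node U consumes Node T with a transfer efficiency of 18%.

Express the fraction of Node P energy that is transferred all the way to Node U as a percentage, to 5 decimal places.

Product of link efficiencies: 0.12 × 0.2 × 0.12 × 0.16 × 0.18 = 0.000082944
As a percentage: 0.000082944 × 100 = 0.00829%

0.00829%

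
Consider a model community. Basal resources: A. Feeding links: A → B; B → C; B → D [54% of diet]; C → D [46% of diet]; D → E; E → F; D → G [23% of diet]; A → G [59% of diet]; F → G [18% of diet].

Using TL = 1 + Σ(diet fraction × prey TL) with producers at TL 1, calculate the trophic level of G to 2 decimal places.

B: 1 + 1 = 2
C: 1 + 2 = 3
D: 1 + (0.54×2 + 0.46×3) = 3.46
E: 1 + 3.46 = 4.46
F: 1 + 4.46 = 5.46
G: 1 + (0.23×3.46 + 0.59×1 + 0.18×5.46) = 3.3686

3.37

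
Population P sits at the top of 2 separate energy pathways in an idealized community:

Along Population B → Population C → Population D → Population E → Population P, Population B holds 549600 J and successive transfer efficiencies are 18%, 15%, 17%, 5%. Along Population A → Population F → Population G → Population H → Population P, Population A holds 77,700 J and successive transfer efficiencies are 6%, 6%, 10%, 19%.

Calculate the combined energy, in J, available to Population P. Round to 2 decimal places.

131.45 J

Via Population B: 549600 × 0.18 × 0.15 × 0.17 × 0.05 = 126.1332 J
Via Population A: 77700 × 0.06 × 0.06 × 0.1 × 0.19 = 5.31468 J
Total at Population P: 126.1332 + 5.31468 = 131.44788 J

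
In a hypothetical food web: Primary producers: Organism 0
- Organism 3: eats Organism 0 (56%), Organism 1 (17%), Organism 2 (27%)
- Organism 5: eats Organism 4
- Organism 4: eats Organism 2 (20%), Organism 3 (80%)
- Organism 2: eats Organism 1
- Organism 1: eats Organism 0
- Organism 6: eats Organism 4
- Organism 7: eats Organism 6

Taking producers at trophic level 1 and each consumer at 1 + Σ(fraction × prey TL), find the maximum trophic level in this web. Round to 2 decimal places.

Organism 1: 1 + 1 = 2
Organism 2: 1 + 2 = 3
Organism 3: 1 + (0.56×1 + 0.17×2 + 0.27×3) = 2.71
Organism 4: 1 + (0.2×3 + 0.8×2.71) = 3.768
Organism 5: 1 + 3.768 = 4.768
Organism 6: 1 + 3.768 = 4.768
Organism 7: 1 + 4.768 = 5.768

5.77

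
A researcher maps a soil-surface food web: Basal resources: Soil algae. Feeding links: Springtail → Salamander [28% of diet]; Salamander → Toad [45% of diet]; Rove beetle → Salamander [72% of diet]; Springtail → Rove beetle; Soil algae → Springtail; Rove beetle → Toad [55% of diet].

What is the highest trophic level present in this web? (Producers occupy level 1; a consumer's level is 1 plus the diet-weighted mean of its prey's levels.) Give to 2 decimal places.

Springtail: 1 + 1 = 2
Rove beetle: 1 + 2 = 3
Salamander: 1 + (0.28×2 + 0.72×3) = 3.72
Toad: 1 + (0.45×3.72 + 0.55×3) = 4.324

4.32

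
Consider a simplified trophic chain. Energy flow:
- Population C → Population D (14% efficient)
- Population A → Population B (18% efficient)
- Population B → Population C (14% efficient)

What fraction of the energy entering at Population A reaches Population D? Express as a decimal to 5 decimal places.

0.00353

Product of link efficiencies: 0.18 × 0.14 × 0.14 = 0.003528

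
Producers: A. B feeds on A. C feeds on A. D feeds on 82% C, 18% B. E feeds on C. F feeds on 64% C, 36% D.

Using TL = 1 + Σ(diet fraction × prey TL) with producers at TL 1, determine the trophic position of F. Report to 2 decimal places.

B: 1 + 1 = 2
C: 1 + 1 = 2
D: 1 + (0.82×2 + 0.18×2) = 3
E: 1 + 2 = 3
F: 1 + (0.64×2 + 0.36×3) = 3.36

3.36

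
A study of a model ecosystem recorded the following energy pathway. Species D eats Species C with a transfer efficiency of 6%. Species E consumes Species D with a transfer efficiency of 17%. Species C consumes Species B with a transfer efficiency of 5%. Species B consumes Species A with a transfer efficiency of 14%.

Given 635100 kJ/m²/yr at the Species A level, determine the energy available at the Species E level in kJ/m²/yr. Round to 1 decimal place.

45.3 kJ/m²/yr

Species B: 635100 × 0.14 = 88914 kJ/m²/yr
Species C: 88914 × 0.05 = 4445.7 kJ/m²/yr
Species D: 4445.7 × 0.06 = 266.742 kJ/m²/yr
Species E: 266.742 × 0.17 = 45.34614 kJ/m²/yr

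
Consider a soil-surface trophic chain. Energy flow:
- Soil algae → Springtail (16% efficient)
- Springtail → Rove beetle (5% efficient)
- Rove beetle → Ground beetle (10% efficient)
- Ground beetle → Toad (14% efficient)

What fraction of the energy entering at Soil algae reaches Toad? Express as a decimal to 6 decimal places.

0.000112

Product of link efficiencies: 0.16 × 0.05 × 0.1 × 0.14 = 0.000112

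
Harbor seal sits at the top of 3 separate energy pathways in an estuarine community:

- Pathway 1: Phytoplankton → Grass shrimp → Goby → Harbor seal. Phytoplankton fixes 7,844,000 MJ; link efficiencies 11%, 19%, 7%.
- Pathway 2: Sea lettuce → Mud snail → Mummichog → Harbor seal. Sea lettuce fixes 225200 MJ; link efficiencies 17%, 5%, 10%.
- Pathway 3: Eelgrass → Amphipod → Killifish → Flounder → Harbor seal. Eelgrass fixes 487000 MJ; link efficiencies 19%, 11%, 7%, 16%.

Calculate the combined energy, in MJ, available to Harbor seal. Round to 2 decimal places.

Pathway 1: 7844000 × 0.11 × 0.19 × 0.07 = 11475.772 MJ
Pathway 2: 225200 × 0.17 × 0.05 × 0.1 = 191.42 MJ
Pathway 3: 487000 × 0.19 × 0.11 × 0.07 × 0.16 = 113.99696 MJ
Total at Harbor seal: 11475.772 + 191.42 + 113.99696 = 11781.18896 MJ

11781.19 MJ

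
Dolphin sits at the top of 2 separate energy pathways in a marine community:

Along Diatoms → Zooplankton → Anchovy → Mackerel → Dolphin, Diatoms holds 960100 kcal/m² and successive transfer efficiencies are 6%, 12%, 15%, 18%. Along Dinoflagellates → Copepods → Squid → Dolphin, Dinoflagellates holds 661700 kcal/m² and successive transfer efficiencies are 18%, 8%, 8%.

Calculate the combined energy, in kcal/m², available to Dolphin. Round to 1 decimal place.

948.9 kcal/m²

Via Diatoms: 960100 × 0.06 × 0.12 × 0.15 × 0.18 = 186.64344 kcal/m²
Via Dinoflagellates: 661700 × 0.18 × 0.08 × 0.08 = 762.2784 kcal/m²
Total at Dolphin: 186.64344 + 762.2784 = 948.92184 kcal/m²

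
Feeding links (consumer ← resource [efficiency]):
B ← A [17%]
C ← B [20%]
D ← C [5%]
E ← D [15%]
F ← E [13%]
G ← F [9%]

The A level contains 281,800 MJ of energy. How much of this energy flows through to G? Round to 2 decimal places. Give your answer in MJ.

0.84 MJ

B: 281800 × 0.17 = 47906 MJ
C: 47906 × 0.2 = 9581.2 MJ
D: 9581.2 × 0.05 = 479.06 MJ
E: 479.06 × 0.15 = 71.859 MJ
F: 71.859 × 0.13 = 9.34167 MJ
G: 9.34167 × 0.09 = 0.8407503 MJ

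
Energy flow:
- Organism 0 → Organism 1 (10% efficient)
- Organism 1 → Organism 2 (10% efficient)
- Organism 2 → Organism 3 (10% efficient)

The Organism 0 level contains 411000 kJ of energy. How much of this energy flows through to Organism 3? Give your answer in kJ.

Organism 1: 411000 × 0.1 = 41100 kJ
Organism 2: 41100 × 0.1 = 4110 kJ
Organism 3: 4110 × 0.1 = 411 kJ

411 kJ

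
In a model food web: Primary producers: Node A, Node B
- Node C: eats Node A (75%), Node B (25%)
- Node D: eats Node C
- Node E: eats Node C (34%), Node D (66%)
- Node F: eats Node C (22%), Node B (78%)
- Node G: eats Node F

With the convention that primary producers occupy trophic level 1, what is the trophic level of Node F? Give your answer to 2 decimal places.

Node C: 1 + (0.75×1 + 0.25×1) = 2
Node D: 1 + 2 = 3
Node E: 1 + (0.34×2 + 0.66×3) = 3.66
Node F: 1 + (0.22×2 + 0.78×1) = 2.22
Node G: 1 + 2.22 = 3.22

2.22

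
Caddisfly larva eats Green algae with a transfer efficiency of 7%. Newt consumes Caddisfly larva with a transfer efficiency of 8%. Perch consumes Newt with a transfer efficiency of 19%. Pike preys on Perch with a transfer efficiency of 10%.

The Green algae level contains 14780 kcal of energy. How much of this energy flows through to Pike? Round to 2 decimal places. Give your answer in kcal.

1.57 kcal

Caddisfly larva: 14780 × 0.07 = 1034.6 kcal
Newt: 1034.6 × 0.08 = 82.768 kcal
Perch: 82.768 × 0.19 = 15.72592 kcal
Pike: 15.72592 × 0.1 = 1.572592 kcal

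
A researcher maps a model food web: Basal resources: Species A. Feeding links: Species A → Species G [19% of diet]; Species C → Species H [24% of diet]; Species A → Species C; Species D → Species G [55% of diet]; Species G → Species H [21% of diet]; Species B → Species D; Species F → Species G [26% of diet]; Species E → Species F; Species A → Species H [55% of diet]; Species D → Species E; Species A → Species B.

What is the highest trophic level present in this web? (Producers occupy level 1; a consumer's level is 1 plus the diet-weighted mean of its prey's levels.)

Species B: 1 + 1 = 2
Species C: 1 + 1 = 2
Species D: 1 + 2 = 3
Species E: 1 + 3 = 4
Species F: 1 + 4 = 5
Species G: 1 + (0.55×3 + 0.19×1 + 0.26×5) = 4.14
Species H: 1 + (0.55×1 + 0.24×2 + 0.21×4.14) = 2.8994

5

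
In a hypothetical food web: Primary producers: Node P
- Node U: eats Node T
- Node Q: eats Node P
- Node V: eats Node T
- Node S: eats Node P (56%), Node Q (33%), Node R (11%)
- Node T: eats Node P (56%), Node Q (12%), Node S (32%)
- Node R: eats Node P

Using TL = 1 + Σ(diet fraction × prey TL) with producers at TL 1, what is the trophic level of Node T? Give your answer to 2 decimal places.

2.58

Node Q: 1 + 1 = 2
Node R: 1 + 1 = 2
Node S: 1 + (0.56×1 + 0.33×2 + 0.11×2) = 2.44
Node T: 1 + (0.56×1 + 0.12×2 + 0.32×2.44) = 2.5808
Node U: 1 + 2.5808 = 3.5808
Node V: 1 + 2.5808 = 3.5808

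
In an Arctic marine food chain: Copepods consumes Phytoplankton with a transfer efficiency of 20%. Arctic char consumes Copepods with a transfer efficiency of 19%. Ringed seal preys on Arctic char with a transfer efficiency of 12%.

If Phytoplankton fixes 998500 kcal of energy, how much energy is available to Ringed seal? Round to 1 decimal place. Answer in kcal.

4553.2 kcal

Copepods: 998500 × 0.2 = 199700 kcal
Arctic char: 199700 × 0.19 = 37943 kcal
Ringed seal: 37943 × 0.12 = 4553.16 kcal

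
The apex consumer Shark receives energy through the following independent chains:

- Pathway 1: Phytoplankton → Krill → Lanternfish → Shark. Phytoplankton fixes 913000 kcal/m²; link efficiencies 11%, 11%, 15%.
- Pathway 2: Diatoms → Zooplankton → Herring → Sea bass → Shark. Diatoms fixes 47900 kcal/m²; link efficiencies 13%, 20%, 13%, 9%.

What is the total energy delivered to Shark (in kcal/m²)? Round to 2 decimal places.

1671.67 kcal/m²

Pathway 1: 913000 × 0.11 × 0.11 × 0.15 = 1657.095 kcal/m²
Pathway 2: 47900 × 0.13 × 0.2 × 0.13 × 0.09 = 14.57118 kcal/m²
Total at Shark: 1657.095 + 14.57118 = 1671.66618 kcal/m²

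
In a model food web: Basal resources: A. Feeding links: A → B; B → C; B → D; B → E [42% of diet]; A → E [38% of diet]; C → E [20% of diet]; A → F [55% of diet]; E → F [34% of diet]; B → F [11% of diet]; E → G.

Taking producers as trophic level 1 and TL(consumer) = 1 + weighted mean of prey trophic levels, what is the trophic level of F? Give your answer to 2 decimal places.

B: 1 + 1 = 2
C: 1 + 2 = 3
D: 1 + 2 = 3
E: 1 + (0.42×2 + 0.38×1 + 0.2×3) = 2.82
F: 1 + (0.55×1 + 0.34×2.82 + 0.11×2) = 2.7288
G: 1 + 2.82 = 3.82

2.73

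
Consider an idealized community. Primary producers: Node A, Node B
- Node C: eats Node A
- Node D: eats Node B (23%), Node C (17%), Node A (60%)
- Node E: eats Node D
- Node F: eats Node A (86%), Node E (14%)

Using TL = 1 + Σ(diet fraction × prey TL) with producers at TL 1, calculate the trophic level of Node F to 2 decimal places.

Node C: 1 + 1 = 2
Node D: 1 + (0.23×1 + 0.17×2 + 0.6×1) = 2.17
Node E: 1 + 2.17 = 3.17
Node F: 1 + (0.86×1 + 0.14×3.17) = 2.3038

2.30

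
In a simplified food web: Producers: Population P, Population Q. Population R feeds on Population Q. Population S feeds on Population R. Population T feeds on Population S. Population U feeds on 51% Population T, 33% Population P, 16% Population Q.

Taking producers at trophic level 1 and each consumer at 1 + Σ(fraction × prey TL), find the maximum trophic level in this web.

Population R: 1 + 1 = 2
Population S: 1 + 2 = 3
Population T: 1 + 3 = 4
Population U: 1 + (0.51×4 + 0.33×1 + 0.16×1) = 3.53

4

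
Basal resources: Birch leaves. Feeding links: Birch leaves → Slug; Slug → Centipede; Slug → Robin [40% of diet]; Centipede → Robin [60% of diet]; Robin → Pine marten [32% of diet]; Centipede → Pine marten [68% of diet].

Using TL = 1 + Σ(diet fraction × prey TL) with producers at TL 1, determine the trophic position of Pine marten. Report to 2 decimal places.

4.19

Slug: 1 + 1 = 2
Centipede: 1 + 2 = 3
Robin: 1 + (0.4×2 + 0.6×3) = 3.6
Pine marten: 1 + (0.32×3.6 + 0.68×3) = 4.192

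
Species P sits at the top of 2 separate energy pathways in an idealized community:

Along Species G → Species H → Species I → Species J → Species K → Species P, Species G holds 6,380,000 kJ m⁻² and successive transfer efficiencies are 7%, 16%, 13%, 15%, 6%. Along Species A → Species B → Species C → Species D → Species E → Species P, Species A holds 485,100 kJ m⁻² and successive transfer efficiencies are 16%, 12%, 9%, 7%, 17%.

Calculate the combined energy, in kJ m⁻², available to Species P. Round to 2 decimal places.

93.58 kJ m⁻²

Via Species G: 6380000 × 0.07 × 0.16 × 0.13 × 0.15 × 0.06 = 83.60352 kJ m⁻²
Via Species A: 485100 × 0.16 × 0.12 × 0.09 × 0.07 × 0.17 = 9.97520832 kJ m⁻²
Total at Species P: 83.60352 + 9.97520832 = 93.57872832 kJ m⁻²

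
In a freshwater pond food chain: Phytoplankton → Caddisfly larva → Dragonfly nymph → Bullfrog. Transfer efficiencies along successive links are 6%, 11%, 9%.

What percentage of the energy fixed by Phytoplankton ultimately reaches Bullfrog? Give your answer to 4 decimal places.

0.0594%

Product of link efficiencies: 0.06 × 0.11 × 0.09 = 0.000594
As a percentage: 0.000594 × 100 = 0.0594%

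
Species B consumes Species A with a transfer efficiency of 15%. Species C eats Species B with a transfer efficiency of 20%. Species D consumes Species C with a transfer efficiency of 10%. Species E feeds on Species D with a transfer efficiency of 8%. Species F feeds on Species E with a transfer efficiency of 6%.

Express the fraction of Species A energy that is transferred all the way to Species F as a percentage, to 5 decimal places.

0.00144%

Product of link efficiencies: 0.15 × 0.2 × 0.1 × 0.08 × 0.06 = 0.0000144
As a percentage: 0.0000144 × 100 = 0.00144%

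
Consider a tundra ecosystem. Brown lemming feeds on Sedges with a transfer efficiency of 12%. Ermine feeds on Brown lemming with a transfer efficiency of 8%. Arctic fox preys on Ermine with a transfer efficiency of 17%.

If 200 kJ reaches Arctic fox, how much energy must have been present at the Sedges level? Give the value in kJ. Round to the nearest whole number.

122549 kJ

Cumulative transfer efficiency: 0.12 × 0.08 × 0.17 = 0.001632
Sedges energy = 200 / 0.001632 = 122549 kJ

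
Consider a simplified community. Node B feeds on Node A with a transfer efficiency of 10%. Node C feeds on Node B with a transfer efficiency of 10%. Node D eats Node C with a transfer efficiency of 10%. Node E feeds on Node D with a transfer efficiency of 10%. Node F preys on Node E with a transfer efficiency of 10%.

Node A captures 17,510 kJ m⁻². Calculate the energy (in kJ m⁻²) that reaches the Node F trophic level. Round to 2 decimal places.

Node B: 17510 × 0.1 = 1751 kJ m⁻²
Node C: 1751 × 0.1 = 175.1 kJ m⁻²
Node D: 175.1 × 0.1 = 17.51 kJ m⁻²
Node E: 17.51 × 0.1 = 1.751 kJ m⁻²
Node F: 1.751 × 0.1 = 0.1751 kJ m⁻²

0.18 kJ m⁻²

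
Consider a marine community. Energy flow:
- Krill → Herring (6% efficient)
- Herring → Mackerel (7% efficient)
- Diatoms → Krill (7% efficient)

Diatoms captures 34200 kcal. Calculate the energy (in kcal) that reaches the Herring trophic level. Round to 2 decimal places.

143.64 kcal

Krill: 34200 × 0.07 = 2394 kcal
Herring: 2394 × 0.06 = 143.64 kcal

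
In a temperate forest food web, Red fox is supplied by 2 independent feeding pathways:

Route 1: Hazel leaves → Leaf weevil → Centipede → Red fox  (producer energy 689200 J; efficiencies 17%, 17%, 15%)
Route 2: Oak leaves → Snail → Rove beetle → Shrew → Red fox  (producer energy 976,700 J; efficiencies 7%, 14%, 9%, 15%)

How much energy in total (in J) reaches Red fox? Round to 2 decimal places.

3116.90 J

Route 1: 689200 × 0.17 × 0.17 × 0.15 = 2987.682 J
Route 2: 976700 × 0.07 × 0.14 × 0.09 × 0.15 = 129.21741 J
Total at Red fox: 2987.682 + 129.21741 = 3116.89941 J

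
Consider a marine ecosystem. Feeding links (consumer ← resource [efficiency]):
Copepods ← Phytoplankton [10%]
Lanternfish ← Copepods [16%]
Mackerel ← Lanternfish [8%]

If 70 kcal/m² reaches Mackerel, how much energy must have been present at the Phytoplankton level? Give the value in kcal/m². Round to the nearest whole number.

Cumulative transfer efficiency: 0.1 × 0.16 × 0.08 = 0.00128
Phytoplankton energy = 70 / 0.00128 = 54688 kcal/m²

54688 kcal/m²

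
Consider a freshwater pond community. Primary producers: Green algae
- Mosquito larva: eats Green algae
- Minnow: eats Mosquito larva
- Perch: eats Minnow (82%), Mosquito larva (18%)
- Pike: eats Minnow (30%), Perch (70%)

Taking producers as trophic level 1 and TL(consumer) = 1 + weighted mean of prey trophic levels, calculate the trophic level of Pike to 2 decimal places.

Mosquito larva: 1 + 1 = 2
Minnow: 1 + 2 = 3
Perch: 1 + (0.82×3 + 0.18×2) = 3.82
Pike: 1 + (0.3×3 + 0.7×3.82) = 4.574

4.57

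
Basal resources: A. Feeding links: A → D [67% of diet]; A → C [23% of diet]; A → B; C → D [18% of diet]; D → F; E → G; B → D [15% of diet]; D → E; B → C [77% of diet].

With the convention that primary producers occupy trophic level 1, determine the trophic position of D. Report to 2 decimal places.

2.47

B: 1 + 1 = 2
C: 1 + (0.23×1 + 0.77×2) = 2.77
D: 1 + (0.18×2.77 + 0.15×2 + 0.67×1) = 2.4686
E: 1 + 2.4686 = 3.4686
F: 1 + 2.4686 = 3.4686
G: 1 + 3.4686 = 4.4686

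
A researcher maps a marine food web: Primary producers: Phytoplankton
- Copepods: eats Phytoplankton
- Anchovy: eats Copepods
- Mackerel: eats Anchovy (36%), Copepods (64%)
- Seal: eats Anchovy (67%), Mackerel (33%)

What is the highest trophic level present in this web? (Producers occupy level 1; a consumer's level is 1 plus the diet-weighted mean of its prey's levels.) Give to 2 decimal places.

Copepods: 1 + 1 = 2
Anchovy: 1 + 2 = 3
Mackerel: 1 + (0.36×3 + 0.64×2) = 3.36
Seal: 1 + (0.67×3 + 0.33×3.36) = 4.1188

4.12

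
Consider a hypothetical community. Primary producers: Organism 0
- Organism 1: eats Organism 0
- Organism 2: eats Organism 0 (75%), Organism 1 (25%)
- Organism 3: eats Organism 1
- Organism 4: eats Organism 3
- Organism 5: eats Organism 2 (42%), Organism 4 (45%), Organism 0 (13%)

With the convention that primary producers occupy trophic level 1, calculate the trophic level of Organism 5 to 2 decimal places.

Organism 1: 1 + 1 = 2
Organism 2: 1 + (0.75×1 + 0.25×2) = 2.25
Organism 3: 1 + 2 = 3
Organism 4: 1 + 3 = 4
Organism 5: 1 + (0.42×2.25 + 0.45×4 + 0.13×1) = 3.875

3.88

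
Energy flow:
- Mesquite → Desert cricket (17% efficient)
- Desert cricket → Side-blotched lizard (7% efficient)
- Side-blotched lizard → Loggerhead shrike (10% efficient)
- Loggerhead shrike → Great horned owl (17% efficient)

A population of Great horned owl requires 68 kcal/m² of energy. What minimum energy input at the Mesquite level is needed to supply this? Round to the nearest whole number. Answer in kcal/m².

336134 kcal/m²

Cumulative transfer efficiency: 0.17 × 0.07 × 0.1 × 0.17 = 0.0002023
Mesquite energy = 68 / 0.0002023 = 336134 kcal/m²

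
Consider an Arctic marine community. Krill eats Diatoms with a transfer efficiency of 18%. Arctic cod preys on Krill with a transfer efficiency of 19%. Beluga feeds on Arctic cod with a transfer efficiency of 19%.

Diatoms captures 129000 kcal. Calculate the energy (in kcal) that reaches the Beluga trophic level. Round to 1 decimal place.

838.2 kcal

Krill: 129000 × 0.18 = 23220 kcal
Arctic cod: 23220 × 0.19 = 4411.8 kcal
Beluga: 4411.8 × 0.19 = 838.242 kcal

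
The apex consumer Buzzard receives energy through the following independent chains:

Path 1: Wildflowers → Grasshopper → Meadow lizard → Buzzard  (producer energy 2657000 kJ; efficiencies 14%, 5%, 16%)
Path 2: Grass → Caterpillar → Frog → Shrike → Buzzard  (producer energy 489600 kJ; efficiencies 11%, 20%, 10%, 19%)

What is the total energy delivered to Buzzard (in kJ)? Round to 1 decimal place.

3180.5 kJ

Path 1: 2657000 × 0.14 × 0.05 × 0.16 = 2975.84 kJ
Path 2: 489600 × 0.11 × 0.2 × 0.1 × 0.19 = 204.6528 kJ
Total at Buzzard: 2975.84 + 204.6528 = 3180.4928 kJ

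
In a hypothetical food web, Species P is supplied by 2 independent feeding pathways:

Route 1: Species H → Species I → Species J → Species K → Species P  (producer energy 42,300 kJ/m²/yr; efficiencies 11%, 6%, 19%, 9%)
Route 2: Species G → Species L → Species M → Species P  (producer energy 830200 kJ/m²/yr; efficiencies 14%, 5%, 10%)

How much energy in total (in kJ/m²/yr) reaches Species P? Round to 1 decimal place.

585.9 kJ/m²/yr

Route 1: 42300 × 0.11 × 0.06 × 0.19 × 0.09 = 4.773978 kJ/m²/yr
Route 2: 830200 × 0.14 × 0.05 × 0.1 = 581.14 kJ/m²/yr
Total at Species P: 4.773978 + 581.14 = 585.913978 kJ/m²/yr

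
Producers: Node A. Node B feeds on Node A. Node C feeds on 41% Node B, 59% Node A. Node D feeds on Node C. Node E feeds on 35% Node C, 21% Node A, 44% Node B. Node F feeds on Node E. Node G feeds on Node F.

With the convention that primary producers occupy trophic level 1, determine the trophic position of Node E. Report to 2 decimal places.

2.93

Node B: 1 + 1 = 2
Node C: 1 + (0.41×2 + 0.59×1) = 2.41
Node D: 1 + 2.41 = 3.41
Node E: 1 + (0.35×2.41 + 0.21×1 + 0.44×2) = 2.9335
Node F: 1 + 2.9335 = 3.9335
Node G: 1 + 3.9335 = 4.9335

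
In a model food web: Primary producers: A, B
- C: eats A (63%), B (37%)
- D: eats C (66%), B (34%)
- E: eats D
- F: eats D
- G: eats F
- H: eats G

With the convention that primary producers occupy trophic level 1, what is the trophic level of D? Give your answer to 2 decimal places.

2.66

C: 1 + (0.63×1 + 0.37×1) = 2
D: 1 + (0.66×2 + 0.34×1) = 2.66
E: 1 + 2.66 = 3.66
F: 1 + 2.66 = 3.66
G: 1 + 3.66 = 4.66
H: 1 + 4.66 = 5.66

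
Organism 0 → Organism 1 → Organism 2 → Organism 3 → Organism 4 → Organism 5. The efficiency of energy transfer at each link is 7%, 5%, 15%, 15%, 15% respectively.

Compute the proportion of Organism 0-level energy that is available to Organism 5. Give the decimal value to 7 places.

0.0000118

Product of link efficiencies: 0.07 × 0.05 × 0.15 × 0.15 × 0.15 = 0.0000118125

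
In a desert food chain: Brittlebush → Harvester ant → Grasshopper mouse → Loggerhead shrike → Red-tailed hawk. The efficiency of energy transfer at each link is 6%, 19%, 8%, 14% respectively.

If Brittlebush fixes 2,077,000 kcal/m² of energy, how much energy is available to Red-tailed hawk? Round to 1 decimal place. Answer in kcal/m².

Harvester ant: 2077000 × 0.06 = 124620 kcal/m²
Grasshopper mouse: 124620 × 0.19 = 23677.8 kcal/m²
Loggerhead shrike: 23677.8 × 0.08 = 1894.224 kcal/m²
Red-tailed hawk: 1894.224 × 0.14 = 265.19136 kcal/m²

265.2 kcal/m²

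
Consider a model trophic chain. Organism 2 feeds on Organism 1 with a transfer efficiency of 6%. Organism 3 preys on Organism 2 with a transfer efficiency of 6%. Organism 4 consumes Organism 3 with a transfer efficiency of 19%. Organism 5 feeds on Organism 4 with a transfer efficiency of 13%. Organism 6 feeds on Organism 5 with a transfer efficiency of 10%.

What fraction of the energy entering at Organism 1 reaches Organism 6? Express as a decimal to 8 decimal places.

0.00000889

Product of link efficiencies: 0.06 × 0.06 × 0.19 × 0.13 × 0.1 = 0.000008892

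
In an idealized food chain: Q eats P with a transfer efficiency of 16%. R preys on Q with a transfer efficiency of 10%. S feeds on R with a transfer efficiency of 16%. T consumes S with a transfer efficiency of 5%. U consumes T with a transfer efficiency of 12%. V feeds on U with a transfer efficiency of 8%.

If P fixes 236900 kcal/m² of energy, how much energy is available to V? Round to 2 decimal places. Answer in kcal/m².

0.29 kcal/m²

Q: 236900 × 0.16 = 37904 kcal/m²
R: 37904 × 0.1 = 3790.4 kcal/m²
S: 3790.4 × 0.16 = 606.464 kcal/m²
T: 606.464 × 0.05 = 30.3232 kcal/m²
U: 30.3232 × 0.12 = 3.638784 kcal/m²
V: 3.638784 × 0.08 = 0.29110272 kcal/m²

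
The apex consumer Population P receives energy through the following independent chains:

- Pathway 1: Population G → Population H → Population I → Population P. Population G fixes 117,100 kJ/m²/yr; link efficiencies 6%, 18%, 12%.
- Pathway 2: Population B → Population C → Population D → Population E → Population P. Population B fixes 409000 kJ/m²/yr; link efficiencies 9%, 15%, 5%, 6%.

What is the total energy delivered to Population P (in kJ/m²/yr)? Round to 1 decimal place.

168.3 kJ/m²/yr

Pathway 1: 117100 × 0.06 × 0.18 × 0.12 = 151.7616 kJ/m²/yr
Pathway 2: 409000 × 0.09 × 0.15 × 0.05 × 0.06 = 16.5645 kJ/m²/yr
Total at Population P: 151.7616 + 16.5645 = 168.3261 kJ/m²/yr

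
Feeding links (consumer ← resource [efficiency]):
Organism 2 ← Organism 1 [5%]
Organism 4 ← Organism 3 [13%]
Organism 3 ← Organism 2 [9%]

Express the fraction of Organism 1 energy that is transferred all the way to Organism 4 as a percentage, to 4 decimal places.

Product of link efficiencies: 0.05 × 0.09 × 0.13 = 0.000585
As a percentage: 0.000585 × 100 = 0.0585%

0.0585%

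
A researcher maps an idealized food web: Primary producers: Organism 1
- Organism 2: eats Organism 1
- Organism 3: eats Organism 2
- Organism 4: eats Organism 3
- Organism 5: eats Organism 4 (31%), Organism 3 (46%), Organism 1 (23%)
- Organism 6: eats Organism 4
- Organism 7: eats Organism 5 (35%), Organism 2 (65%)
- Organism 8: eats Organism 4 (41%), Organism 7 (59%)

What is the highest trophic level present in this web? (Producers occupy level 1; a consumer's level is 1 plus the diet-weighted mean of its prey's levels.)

Organism 2: 1 + 1 = 2
Organism 3: 1 + 2 = 3
Organism 4: 1 + 3 = 4
Organism 5: 1 + (0.31×4 + 0.46×3 + 0.23×1) = 3.85
Organism 6: 1 + 4 = 5
Organism 7: 1 + (0.35×3.85 + 0.65×2) = 3.6475
Organism 8: 1 + (0.41×4 + 0.59×3.6475) = 4.792025

5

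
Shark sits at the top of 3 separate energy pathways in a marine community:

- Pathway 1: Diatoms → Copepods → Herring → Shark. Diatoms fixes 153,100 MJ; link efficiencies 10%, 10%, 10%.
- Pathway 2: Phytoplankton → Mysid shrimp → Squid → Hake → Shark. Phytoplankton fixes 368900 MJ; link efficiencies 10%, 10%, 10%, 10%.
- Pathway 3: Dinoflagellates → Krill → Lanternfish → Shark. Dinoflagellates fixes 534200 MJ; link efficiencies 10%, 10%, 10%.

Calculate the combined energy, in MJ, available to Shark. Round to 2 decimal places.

724.19 MJ

Pathway 1: 153100 × 0.1 × 0.1 × 0.1 = 153.1 MJ
Pathway 2: 368900 × 0.1 × 0.1 × 0.1 × 0.1 = 36.89 MJ
Pathway 3: 534200 × 0.1 × 0.1 × 0.1 = 534.2 MJ
Total at Shark: 153.1 + 36.89 + 534.2 = 724.19 MJ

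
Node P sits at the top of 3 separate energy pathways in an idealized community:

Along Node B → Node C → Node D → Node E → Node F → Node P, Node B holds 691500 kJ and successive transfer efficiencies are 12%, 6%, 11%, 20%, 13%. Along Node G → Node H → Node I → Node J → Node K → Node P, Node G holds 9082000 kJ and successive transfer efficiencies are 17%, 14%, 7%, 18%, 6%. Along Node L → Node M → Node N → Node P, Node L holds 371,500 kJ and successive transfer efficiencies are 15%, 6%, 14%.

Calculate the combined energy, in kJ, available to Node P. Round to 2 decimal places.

Via Node B: 691500 × 0.12 × 0.06 × 0.11 × 0.2 × 0.13 = 14.239368 kJ
Via Node G: 9082000 × 0.17 × 0.14 × 0.07 × 0.18 × 0.06 = 163.4106096 kJ
Via Node L: 371500 × 0.15 × 0.06 × 0.14 = 468.09 kJ
Total at Node P: 14.239368 + 163.4106096 + 468.09 = 645.7399776 kJ

645.74 kJ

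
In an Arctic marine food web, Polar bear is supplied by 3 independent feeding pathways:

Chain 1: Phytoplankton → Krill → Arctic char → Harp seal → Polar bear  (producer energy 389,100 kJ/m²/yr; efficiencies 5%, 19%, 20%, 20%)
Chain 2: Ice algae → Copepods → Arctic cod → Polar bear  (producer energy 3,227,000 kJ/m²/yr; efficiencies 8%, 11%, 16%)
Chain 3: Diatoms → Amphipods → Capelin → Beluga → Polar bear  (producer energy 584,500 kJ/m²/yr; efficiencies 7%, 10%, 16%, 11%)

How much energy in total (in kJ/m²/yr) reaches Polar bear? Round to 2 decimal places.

4763.48 kJ/m²/yr

Chain 1: 389100 × 0.05 × 0.19 × 0.2 × 0.2 = 147.858 kJ/m²/yr
Chain 2: 3227000 × 0.08 × 0.11 × 0.16 = 4543.616 kJ/m²/yr
Chain 3: 584500 × 0.07 × 0.1 × 0.16 × 0.11 = 72.0104 kJ/m²/yr
Total at Polar bear: 147.858 + 4543.616 + 72.0104 = 4763.4844 kJ/m²/yr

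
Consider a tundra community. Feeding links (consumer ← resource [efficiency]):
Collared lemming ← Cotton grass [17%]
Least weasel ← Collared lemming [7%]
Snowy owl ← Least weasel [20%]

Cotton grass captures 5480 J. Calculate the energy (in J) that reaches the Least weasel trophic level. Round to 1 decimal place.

65.2 J

Collared lemming: 5480 × 0.17 = 931.6 J
Least weasel: 931.6 × 0.07 = 65.212 J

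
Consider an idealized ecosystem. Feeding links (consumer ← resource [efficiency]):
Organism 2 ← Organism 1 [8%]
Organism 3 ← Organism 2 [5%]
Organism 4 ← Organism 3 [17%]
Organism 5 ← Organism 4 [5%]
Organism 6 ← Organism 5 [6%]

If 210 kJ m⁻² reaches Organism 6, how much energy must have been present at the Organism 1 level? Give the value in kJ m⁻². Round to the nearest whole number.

Cumulative transfer efficiency: 0.08 × 0.05 × 0.17 × 0.05 × 0.06 = 0.00000204
Organism 1 energy = 210 / 0.00000204 = 102941176 kJ m⁻²

102941176 kJ m⁻²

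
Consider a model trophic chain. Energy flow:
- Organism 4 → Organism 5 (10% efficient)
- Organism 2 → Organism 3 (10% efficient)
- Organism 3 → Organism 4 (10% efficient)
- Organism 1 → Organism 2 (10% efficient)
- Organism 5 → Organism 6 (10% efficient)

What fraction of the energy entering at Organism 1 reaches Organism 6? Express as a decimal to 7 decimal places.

Product of link efficiencies: 0.1 × 0.1 × 0.1 × 0.1 × 0.1 = 0.00001

0.0000100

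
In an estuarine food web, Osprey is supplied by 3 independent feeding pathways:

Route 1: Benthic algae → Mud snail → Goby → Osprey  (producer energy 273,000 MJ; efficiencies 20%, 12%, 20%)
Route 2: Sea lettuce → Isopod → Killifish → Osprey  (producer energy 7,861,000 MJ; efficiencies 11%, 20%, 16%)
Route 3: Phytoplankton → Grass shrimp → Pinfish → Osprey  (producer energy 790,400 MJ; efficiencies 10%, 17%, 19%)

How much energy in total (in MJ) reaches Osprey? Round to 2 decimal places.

Route 1: 273000 × 0.2 × 0.12 × 0.2 = 1310.4 MJ
Route 2: 7861000 × 0.11 × 0.2 × 0.16 = 27670.72 MJ
Route 3: 790400 × 0.1 × 0.17 × 0.19 = 2552.992 MJ
Total at Osprey: 1310.4 + 27670.72 + 2552.992 = 31534.112 MJ

31534.11 MJ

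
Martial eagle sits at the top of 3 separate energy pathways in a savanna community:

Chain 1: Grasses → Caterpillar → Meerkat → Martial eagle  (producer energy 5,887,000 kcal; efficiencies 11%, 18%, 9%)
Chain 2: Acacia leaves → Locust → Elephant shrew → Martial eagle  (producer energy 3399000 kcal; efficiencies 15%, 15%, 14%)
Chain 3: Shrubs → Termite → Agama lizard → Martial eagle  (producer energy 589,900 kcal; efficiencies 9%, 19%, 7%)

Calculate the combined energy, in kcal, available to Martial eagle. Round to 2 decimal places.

Chain 1: 5887000 × 0.11 × 0.18 × 0.09 = 10490.634 kcal
Chain 2: 3399000 × 0.15 × 0.15 × 0.14 = 10706.85 kcal
Chain 3: 589900 × 0.09 × 0.19 × 0.07 = 706.1103 kcal
Total at Martial eagle: 10490.634 + 10706.85 + 706.1103 = 21903.5943 kcal

21903.59 kcal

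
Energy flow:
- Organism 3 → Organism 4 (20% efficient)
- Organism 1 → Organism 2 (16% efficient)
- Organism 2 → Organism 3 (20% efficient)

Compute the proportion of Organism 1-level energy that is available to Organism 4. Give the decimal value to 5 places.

0.00640

Product of link efficiencies: 0.16 × 0.2 × 0.2 = 0.0064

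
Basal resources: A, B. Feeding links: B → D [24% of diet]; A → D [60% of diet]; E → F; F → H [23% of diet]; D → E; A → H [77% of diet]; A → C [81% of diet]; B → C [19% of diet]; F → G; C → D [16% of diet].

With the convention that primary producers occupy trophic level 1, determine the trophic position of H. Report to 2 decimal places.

C: 1 + (0.81×1 + 0.19×1) = 2
D: 1 + (0.16×2 + 0.6×1 + 0.24×1) = 2.16
E: 1 + 2.16 = 3.16
F: 1 + 3.16 = 4.16
G: 1 + 4.16 = 5.16
H: 1 + (0.23×4.16 + 0.77×1) = 2.7268

2.73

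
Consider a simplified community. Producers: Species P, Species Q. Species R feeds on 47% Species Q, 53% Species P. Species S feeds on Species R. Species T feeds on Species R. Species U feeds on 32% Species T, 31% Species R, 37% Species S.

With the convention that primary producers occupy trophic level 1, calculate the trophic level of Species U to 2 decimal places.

3.69

Species R: 1 + (0.47×1 + 0.53×1) = 2
Species S: 1 + 2 = 3
Species T: 1 + 2 = 3
Species U: 1 + (0.32×3 + 0.31×2 + 0.37×3) = 3.69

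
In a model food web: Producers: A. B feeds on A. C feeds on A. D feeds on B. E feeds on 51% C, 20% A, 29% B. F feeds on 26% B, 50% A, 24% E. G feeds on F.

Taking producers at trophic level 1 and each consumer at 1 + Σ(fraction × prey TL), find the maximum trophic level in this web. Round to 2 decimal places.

B: 1 + 1 = 2
C: 1 + 1 = 2
D: 1 + 2 = 3
E: 1 + (0.51×2 + 0.2×1 + 0.29×2) = 2.8
F: 1 + (0.26×2 + 0.5×1 + 0.24×2.8) = 2.692
G: 1 + 2.692 = 3.692

3.69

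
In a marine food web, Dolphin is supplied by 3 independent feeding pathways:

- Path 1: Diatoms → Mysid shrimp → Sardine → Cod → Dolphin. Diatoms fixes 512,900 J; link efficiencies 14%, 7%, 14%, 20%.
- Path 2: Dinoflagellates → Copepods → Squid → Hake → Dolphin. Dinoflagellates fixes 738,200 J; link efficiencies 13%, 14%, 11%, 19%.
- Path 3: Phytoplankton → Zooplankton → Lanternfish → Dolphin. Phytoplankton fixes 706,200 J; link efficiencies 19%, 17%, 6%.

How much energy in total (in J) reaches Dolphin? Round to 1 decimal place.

1790.2 J

Path 1: 512900 × 0.14 × 0.07 × 0.14 × 0.2 = 140.73976 J
Path 2: 738200 × 0.13 × 0.14 × 0.11 × 0.19 = 280.796516 J
Path 3: 706200 × 0.19 × 0.17 × 0.06 = 1368.6156 J
Total at Dolphin: 140.73976 + 280.796516 + 1368.6156 = 1790.151876 J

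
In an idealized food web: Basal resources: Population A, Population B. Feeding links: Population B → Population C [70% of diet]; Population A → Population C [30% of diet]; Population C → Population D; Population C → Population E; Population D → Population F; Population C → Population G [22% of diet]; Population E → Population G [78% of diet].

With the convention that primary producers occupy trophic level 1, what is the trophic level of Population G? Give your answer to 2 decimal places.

Population C: 1 + (0.7×1 + 0.3×1) = 2
Population D: 1 + 2 = 3
Population E: 1 + 2 = 3
Population F: 1 + 3 = 4
Population G: 1 + (0.22×2 + 0.78×3) = 3.78

3.78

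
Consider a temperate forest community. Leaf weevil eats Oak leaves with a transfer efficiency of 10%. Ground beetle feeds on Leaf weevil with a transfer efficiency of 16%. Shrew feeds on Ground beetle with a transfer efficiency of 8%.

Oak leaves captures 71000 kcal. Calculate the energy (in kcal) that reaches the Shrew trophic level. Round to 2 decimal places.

90.88 kcal

Leaf weevil: 71000 × 0.1 = 7100 kcal
Ground beetle: 7100 × 0.16 = 1136 kcal
Shrew: 1136 × 0.08 = 90.88 kcal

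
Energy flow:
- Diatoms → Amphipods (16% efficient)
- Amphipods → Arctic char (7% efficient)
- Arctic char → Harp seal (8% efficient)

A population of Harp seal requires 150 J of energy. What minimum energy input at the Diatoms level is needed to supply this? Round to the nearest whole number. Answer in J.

167411 J

Cumulative transfer efficiency: 0.16 × 0.07 × 0.08 = 0.000896
Diatoms energy = 150 / 0.000896 = 167411 J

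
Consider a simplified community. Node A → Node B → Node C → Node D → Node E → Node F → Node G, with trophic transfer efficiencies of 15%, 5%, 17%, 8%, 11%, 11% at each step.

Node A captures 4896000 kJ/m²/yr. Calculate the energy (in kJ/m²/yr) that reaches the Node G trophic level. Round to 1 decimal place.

6.0 kJ/m²/yr

Node B: 4896000 × 0.15 = 734400 kJ/m²/yr
Node C: 734400 × 0.05 = 36720 kJ/m²/yr
Node D: 36720 × 0.17 = 6242.4 kJ/m²/yr
Node E: 6242.4 × 0.08 = 499.392 kJ/m²/yr
Node F: 499.392 × 0.11 = 54.93312 kJ/m²/yr
Node G: 54.93312 × 0.11 = 6.0426432 kJ/m²/yr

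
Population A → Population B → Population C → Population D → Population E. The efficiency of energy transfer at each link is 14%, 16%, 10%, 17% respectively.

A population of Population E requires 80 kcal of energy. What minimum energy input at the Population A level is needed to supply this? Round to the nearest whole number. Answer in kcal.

Cumulative transfer efficiency: 0.14 × 0.16 × 0.1 × 0.17 = 0.0003808
Population A energy = 80 / 0.0003808 = 210084 kcal

210084 kcal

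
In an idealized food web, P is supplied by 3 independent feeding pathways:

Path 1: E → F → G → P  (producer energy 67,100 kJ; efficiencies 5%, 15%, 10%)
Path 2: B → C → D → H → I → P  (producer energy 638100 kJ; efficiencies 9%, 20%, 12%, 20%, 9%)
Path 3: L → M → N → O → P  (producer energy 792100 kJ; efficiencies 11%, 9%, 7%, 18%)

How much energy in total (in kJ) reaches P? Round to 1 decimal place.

173.9 kJ

Path 1: 67100 × 0.05 × 0.15 × 0.1 = 50.325 kJ
Path 2: 638100 × 0.09 × 0.2 × 0.12 × 0.2 × 0.09 = 24.809328 kJ
Path 3: 792100 × 0.11 × 0.09 × 0.07 × 0.18 = 98.806554 kJ
Total at P: 50.325 + 24.809328 + 98.806554 = 173.940882 kJ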